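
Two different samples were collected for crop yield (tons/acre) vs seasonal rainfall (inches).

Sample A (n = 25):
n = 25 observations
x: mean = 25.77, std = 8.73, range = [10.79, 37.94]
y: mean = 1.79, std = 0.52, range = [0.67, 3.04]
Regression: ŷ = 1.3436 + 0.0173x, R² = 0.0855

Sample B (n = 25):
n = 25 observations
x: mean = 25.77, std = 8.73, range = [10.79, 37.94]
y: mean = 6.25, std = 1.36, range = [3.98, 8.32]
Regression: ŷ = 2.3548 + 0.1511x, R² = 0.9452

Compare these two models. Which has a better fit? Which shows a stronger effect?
Model B has the better fit (R² = 0.9452 vs 0.0855). Model B shows the stronger effect (|β₁| = 0.1511 vs 0.0173).

Model Comparison:

Which explains more variance? (R²)
- Model A: R² = 0.0855 → 8.55% of variance in crop yield explained
- Model B: R² = 0.9452 → 94.52% of variance in crop yield explained
- 0.9452 > 0.0855 → Model B has the better fit

Which has the larger per-inch effect? (|β₁|)
- Model A: β₁ = 0.0173 → predicted crop yield rises 0.0173 tons/acre per additional inch of rainfall
- Model B: β₁ = 0.1511 → predicted crop yield rises 0.1511 tons/acre per additional inch of rainfall
- |0.0173| < |0.1511| → Model B shows the stronger marginal effect

Note: A steeper slope doesn't make a better model if the scatter around the line is large.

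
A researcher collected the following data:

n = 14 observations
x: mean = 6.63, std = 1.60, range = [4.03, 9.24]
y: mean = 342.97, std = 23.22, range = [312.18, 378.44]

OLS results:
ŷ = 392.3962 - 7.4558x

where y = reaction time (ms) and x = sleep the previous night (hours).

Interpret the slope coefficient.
For each additional hour of sleep, predicted reaction time decreases by approximately 7.4558 ms.

The slope β₁ = -7.4558 gives the rate at which the fitted reaction time changes with sleep.

Interpretation:
- Sleep up by 1 hour → predicted reaction time decreases by 7.4558 ms
- The effect is assumed constant over the observed range of x (linearity)

The intercept β₀ = 392.3962 is the predicted reaction time when sleep = 0; since the smallest observed x is 4.03, this is an extrapolation and mainly anchors the line.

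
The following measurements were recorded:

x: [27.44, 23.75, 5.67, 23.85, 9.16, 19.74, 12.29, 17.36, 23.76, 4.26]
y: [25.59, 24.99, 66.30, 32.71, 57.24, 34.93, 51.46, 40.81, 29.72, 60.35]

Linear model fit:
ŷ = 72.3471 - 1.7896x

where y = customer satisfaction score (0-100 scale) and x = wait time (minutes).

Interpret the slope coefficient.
For each additional minute of wait time, predicted satisfaction score decreases by approximately 1.7896 points.

β₁ = -1.7896 is the change in predicted satisfaction score (points) per additional minute of wait time.

Interpretation:
- Wait time up by 1 minute → predicted satisfaction score decreases by 1.7896 points
- The effect is assumed constant over the observed range of x (linearity)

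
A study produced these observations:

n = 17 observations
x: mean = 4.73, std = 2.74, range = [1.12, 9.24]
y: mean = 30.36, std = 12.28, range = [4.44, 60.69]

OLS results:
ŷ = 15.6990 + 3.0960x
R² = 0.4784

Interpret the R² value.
The model explains 47.84% of the variance in y (R² = 0.4784), leaving 52.16% unexplained; the fit is moderate.

The coefficient of determination R² is the fraction of the total variation in y that the fitted line accounts for.

Here R² = 0.4784:
- Explained: 47.84% of the variation in y
- Unexplained (residual): 100% − 47.84% = 52.16%
- Rule of thumb (below 0.3 weak; 0.3 to below 0.7 moderate; 0.7 and above strong) → moderate

Equivalently, for simple linear regression R² = r², so |r| = √0.4784 ≈ 0.6917.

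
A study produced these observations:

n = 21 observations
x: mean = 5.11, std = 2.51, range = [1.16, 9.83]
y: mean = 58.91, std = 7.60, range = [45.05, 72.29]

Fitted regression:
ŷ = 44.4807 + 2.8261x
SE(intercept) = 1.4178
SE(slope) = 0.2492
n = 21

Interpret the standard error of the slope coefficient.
SE(β̂₁) = 0.2492 is the estimated standard deviation of the slope estimate across repeated samples; relative to β̂₁ = 2.8261 that is 8.8%, a precise estimate.

What SE measures:
- The standard error quantifies the sampling variability of the coefficient estimate
- It is the estimated standard deviation of β̂₁ across hypothetical repeated samples of the same size
- Smaller SE → more precise estimate

Relative precision:
- SE / |β̂₁| = 0.2492 / 2.8261 = 8.8%
- Rule of thumb (under 20%: precise; 20% to under 50%: moderately precise; 50% or more: imprecise) → precise

Rough 95% range (±2 SE): 2.8261 ± 0.4984 → (2.3277, 3.3245).

What drives SE(β̂₁): wider spread of x values → smaller SE; more residual scatter → larger SE; larger n (here n = 21) → smaller SE.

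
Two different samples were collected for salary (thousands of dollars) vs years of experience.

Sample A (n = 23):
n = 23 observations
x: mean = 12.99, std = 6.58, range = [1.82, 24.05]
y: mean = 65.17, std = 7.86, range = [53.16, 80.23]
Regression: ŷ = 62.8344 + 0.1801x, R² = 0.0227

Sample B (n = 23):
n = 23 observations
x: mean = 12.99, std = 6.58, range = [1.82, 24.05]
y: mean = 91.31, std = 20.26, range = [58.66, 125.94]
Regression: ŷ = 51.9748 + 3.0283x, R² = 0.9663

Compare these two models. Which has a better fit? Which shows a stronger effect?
Model B has the better fit (R² = 0.9663 vs 0.0227). Model B shows the stronger effect (|β₁| = 3.0283 vs 0.1801).

Model Comparison:

Which explains more variance? (R²)
- Model A: R² = 0.0227 → 2.27% of variance in salary explained
- Model B: R² = 0.9663 → 96.63% of variance in salary explained
- 0.9663 > 0.0227 → Model B has the better fit

Which has the larger per-year effect? (|β₁|)
- Model A: β₁ = 0.1801 → predicted salary rises 0.1801 thousand dollars per additional year of experience
- Model B: β₁ = 3.0283 → predicted salary rises 3.0283 thousand dollars per additional year of experience
- |0.1801| < |3.0283| → Model B shows the stronger marginal effect

Notes:
- A better fit (higher R²) doesn't necessarily mean a more important relationship.
- R² measures how tightly points cluster around the line; β₁ measures how steep the line is — they answer different questions.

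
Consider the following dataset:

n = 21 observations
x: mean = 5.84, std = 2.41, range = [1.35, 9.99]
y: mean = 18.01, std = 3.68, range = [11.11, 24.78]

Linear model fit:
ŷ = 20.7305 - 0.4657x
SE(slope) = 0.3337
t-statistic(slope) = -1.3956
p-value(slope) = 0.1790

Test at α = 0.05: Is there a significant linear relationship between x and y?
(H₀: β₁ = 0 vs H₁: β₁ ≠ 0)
Fail to reject H₀: p-value = 0.1790 ≥ α = 0.05. The linear relationship is not significant at the 5% level.

Hypothesis test for the slope coefficient:

H₀: β₁ = 0 (no linear relationship)
H₁: β₁ ≠ 0 (linear relationship exists)

Test statistic: t = β̂₁ / SE(β̂₁) = -0.4657 / 0.3337 = -1.3956

p = 0.1790: how often a slope estimate this far from 0 (in SE units) would arise by chance if β₁ were truly 0.

Decision rule: reject H₀ if p-value < α.
p-value = 0.1790 ≥ α = 0.05 → fail to reject H₀.

At α = 0.05 the data do not provide convincing evidence of a nonzero slope.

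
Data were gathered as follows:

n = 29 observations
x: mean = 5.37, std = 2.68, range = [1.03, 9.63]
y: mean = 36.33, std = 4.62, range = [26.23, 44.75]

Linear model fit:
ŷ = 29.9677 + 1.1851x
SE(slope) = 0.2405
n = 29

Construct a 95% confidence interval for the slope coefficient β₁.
The 95% CI for β₁ is (0.6916, 1.6786)

Confidence interval for the slope:

The 95% CI for β₁ is: β̂₁ ± t*(α/2, n-2) × SE(β̂₁)

Step 1: Find critical t-value
- Confidence level = 0.95
- Degrees of freedom = n - 2 = 29 - 2 = 27
- t*(α/2, 27) = 2.0518

Step 2: Calculate margin of error
Margin = 2.0518 × 0.2405 = 0.4935

Step 3: Construct interval
CI = 1.1851 ± 0.4935
CI = (0.6916, 1.6786)

Interpretation: We are 95% confident that the true slope β₁ lies between 0.6916 and 1.6786.
Since 0 is outside the interval, a two-sided test at α = 0.05 would reject H₀: β₁ = 0.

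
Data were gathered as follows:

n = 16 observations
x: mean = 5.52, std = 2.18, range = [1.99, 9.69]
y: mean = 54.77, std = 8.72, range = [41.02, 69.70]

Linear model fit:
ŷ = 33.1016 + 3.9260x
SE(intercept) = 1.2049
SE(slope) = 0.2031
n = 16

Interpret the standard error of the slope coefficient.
SE(β̂₁) = 0.2031 is the estimated standard deviation of the slope estimate across repeated samples; relative to β̂₁ = 3.9260 that is 5.2%, a precise estimate.

SE(β̂₁) = s / √Sxx, where s is the residual standard deviation and Sxx = Σ(x − x̄)². It is the yardstick for how far β̂₁ = 3.9260 could plausibly be from the true slope.

Relative precision:
- SE / |β̂₁| = 0.2031 / 3.9260 = 5.2%
- Rule of thumb (under 20%: precise; 20% to under 50%: moderately precise; 50% or more: imprecise) → precise

Rough 95% range (±2 SE): 3.9260 ± 0.4062 → (3.5198, 4.3322).

What drives SE(β̂₁): wider spread of x values → smaller SE; more residual scatter → larger SE.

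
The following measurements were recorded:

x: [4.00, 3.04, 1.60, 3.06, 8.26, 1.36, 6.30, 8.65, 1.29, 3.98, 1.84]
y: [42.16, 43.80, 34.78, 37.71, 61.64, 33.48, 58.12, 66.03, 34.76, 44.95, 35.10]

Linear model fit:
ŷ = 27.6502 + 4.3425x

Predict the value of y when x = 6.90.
ŷ = 57.6135

x = 6.90 lies inside the observed range [1.29, 8.65], so the fitted equation applies directly:

ŷ = 27.6502 + 4.3425 × 6.90
ŷ = 27.6502 + 29.9633
ŷ = 57.6135

This is a point prediction; actual observations scatter around it by roughly the residual standard deviation.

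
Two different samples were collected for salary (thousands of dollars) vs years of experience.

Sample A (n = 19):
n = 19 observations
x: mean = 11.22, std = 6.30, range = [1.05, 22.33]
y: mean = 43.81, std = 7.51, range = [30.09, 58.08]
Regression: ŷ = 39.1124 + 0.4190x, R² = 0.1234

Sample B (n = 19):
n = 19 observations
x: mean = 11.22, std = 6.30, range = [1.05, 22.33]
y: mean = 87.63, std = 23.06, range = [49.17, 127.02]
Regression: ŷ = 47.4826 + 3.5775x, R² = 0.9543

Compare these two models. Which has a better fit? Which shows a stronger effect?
Model B has the better fit (R² = 0.9543 vs 0.1234). Model B shows the stronger effect (|β₁| = 3.5775 vs 0.4190).

Model Comparison:

Fit — compare R²:
- Model A: R² = 0.1234 → 12.34% of variance in salary explained
- Model B: R² = 0.9543 → 95.43% of variance in salary explained
- 0.9543 > 0.1234 → Model B has the better fit

Which has the larger per-year effect? (|β₁|)
- Model A: β₁ = 0.4190 → predicted salary rises 0.4190 thousand dollars per additional year of experience
- Model B: β₁ = 3.5775 → predicted salary rises 3.5775 thousand dollars per additional year of experience
- |0.4190| < |3.5775| → Model B shows the stronger marginal effect

Note: A steeper slope doesn't make a better model if the scatter around the line is large.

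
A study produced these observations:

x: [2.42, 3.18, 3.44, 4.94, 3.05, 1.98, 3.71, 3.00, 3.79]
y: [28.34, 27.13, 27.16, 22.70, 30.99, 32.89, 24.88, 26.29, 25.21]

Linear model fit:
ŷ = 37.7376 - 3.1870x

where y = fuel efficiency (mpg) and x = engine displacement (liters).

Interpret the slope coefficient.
For each additional liter of engine displacement, predicted fuel efficiency decreases by approximately 3.1870 mpg.

β₁ = -3.1870 is the change in predicted fuel efficiency (mpg) per additional liter of engine displacement.

Interpretation:
- Engine displacement up by 1 liter → predicted fuel efficiency decreases by 3.1870 mpg
- This is a linear approximation: the same per-unit change is assumed across the whole observed x range

(β₀ = 37.7376 is the fitted value at x = 0 and is not part of the slope interpretation.)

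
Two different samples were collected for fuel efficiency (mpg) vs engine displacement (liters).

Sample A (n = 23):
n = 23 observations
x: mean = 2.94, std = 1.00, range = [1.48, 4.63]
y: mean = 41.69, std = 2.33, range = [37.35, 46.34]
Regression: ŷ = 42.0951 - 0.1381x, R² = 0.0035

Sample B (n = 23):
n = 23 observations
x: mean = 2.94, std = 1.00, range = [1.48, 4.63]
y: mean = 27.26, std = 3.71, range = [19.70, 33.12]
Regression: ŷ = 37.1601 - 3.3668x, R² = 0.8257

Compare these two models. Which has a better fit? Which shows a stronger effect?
Model B has the better fit (R² = 0.8257 vs 0.0035). Model B shows the stronger effect (|β₁| = 3.3668 vs 0.1381).

Model Comparison:

Which explains more variance? (R²)
- Model A: R² = 0.0035 → 0.35% of variance in fuel efficiency explained
- Model B: R² = 0.8257 → 82.57% of variance in fuel efficiency explained
- 0.8257 > 0.0035 → Model B has the better fit

Effect size (slope magnitude):
- Model A: β₁ = -0.1381 → predicted fuel efficiency falls 0.1381 mpg per additional liter of engine displacement
- Model B: β₁ = -3.3668 → predicted fuel efficiency falls 3.3668 mpg per additional liter of engine displacement
- |-0.1381| < |-3.3668| → Model B shows the stronger marginal effect

Note: A better fit (higher R²) doesn't necessarily mean a more important relationship.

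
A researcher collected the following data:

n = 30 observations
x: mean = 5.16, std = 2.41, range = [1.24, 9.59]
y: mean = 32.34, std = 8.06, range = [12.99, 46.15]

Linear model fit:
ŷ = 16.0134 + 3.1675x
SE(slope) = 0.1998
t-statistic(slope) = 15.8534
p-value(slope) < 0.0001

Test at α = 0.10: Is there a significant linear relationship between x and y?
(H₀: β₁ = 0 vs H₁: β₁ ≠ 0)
p-value < 0.0001 < α = 0.10, so we reject H₀. The relationship is significant.

Hypothesis test for the slope coefficient:

H₀: β₁ = 0 (no linear relationship)
H₁: β₁ ≠ 0 (linear relationship exists)

Test statistic: t = β̂₁ / SE(β̂₁) = 3.1675 / 0.1998 = 15.8534

p < 0.0001: how often a slope estimate this far from 0 (in SE units) would arise by chance if β₁ were truly 0.

Decision rule: reject H₀ if p-value < α.
p-value < 0.0001 < α = 0.10 → reject H₀.

At α = 0.10 the data do provide convincing evidence of a nonzero slope.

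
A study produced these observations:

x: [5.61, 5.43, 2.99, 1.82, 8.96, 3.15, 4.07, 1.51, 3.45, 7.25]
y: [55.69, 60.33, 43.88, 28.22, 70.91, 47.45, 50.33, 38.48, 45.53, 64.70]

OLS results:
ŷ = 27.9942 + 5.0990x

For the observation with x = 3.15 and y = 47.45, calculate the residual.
Residual = 3.3939

The residual is the difference between the actual value and the predicted value:

Residual = y - ŷ

Step 1: Calculate predicted value
ŷ = 27.9942 + 5.0990 × 3.15
ŷ = 44.0561

Step 2: Calculate residual
Residual = 47.45 - 44.0561
Residual = 3.3939

Interpretation: the model underestimates the actual value by 3.3939 at this point (positive residual → observation lies above the fitted line).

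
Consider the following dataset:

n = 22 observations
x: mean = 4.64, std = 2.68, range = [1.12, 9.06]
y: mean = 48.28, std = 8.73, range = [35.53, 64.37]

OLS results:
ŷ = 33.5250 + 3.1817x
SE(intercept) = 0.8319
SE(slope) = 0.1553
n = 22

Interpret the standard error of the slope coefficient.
The slope 3.1817 is pinned down to within about ±0.1553 (one SE) by these data — relative uncertainty 4.9%, i.e. precise.

SE(β̂₁) = s / √Sxx, where s is the residual standard deviation and Sxx = Σ(x − x̄)². It is the yardstick for how far β̂₁ = 3.1817 could plausibly be from the true slope.

Relative precision:
- SE / |β̂₁| = 0.1553 / 3.1817 = 4.9%
- Rule of thumb (under 20%: precise; 20% to under 50%: moderately precise; 50% or more: imprecise) → precise

Link to the t-test: t = β̂₁ / SE(β̂₁) = 3.1817 / 0.1553 = 20.4874, the statistic for H₀: β₁ = 0.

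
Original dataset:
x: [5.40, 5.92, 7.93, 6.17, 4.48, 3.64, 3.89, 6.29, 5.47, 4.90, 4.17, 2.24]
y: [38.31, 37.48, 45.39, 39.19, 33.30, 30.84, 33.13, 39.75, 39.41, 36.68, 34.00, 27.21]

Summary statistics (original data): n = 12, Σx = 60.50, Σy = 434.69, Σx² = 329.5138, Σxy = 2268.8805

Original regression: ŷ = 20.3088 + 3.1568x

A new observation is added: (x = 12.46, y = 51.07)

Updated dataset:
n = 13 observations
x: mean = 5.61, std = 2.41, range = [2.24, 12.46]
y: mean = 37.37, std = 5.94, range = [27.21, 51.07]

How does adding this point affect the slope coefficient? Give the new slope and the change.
Adding the point moves β₁ from 3.1568 to 2.3771, i.e. it decreases by 0.7797 (-24.7%).

x = 12.46 lies well outside the original x-range [2.24, 7.93] (x̄ ≈ 5.04), so this observation has high leverage and can move the slope substantially.

Step 1: Update the sums with the new point (n goes from 12 to 13)
Σx  = 60.50 + 12.46 = 72.96
Σy  = 434.69 + 51.07 = 485.76
Σx² = 329.5138 + 12.46² = 329.5138 + 155.2516 = 484.7654
Σxy = 2268.8805 + 12.46×51.07 = 2268.8805 + 636.3322 = 2905.2127

Step 2: Recompute the slope with b₁ = (nΣxy − ΣxΣy) / (nΣx² − (Σx)²)
Numerator   = 13×2905.2127 − 72.96×485.76 = 37767.7651 − 35441.0496 = 2326.7155
Denominator = 13×484.7654 − 72.96² = 6301.9502 − 5323.1616 = 978.7886
b₁(new) = 2326.7155 / 978.7886 = 2.3771

(Same formula on the original sums: (12×2268.8805 − 60.50×434.69) / (12×329.5138 − 60.50²) = 927.8210 / 293.9156 = 3.1568, matching the given fit.)

Step 3: Change in slope
Δβ₁ = 2.3771 − 3.1568 = -0.7797
Relative change = -0.7797 / 3.1568 × 100% = -24.7%
→ the slope decreases when the point is added.

A high-leverage point only changes the slope if it is off the original line; here y = 51.07 is below the original trend, so the slope decreases.
In practice: investigate whether it comes from the same population as the rest of the sample.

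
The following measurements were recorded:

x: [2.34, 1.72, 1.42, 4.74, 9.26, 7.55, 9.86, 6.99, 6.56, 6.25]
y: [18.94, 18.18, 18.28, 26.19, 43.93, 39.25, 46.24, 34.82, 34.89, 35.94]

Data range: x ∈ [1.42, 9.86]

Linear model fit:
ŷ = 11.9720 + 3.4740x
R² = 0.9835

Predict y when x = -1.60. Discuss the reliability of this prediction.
ŷ = 6.4136 (extrapolation — x = -1.60 lies outside [1.42, 9.86], so reliability is low).

Prediction calculation:
ŷ = 11.9720 + 3.4740 × (-1.60)
ŷ = 6.4136

Reliability:
- Data range: x ∈ [1.42, 9.86]
- Prediction point: x = -1.60 is 3.02 units below the observed range → this is EXTRAPOLATION, not interpolation

Why that matters here:
- The standard error of prediction grows with (x − x̄)², and x = -1.60 is far from x̄ = 5.67
- There are no observations near this x to validate the fitted line there
- Real relationships often flatten, saturate, or turn nonlinear at extremes

A defensible statement: 'if the linear trend continued to x = -1.60, y would be about 6.4136' — the premise is untested.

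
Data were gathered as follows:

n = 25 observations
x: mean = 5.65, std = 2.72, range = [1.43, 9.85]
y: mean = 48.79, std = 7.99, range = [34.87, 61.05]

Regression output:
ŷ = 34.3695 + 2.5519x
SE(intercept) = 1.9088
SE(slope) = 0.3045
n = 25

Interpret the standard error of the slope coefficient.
SE(β̂₁) = 0.3045 is the estimated standard deviation of the slope estimate across repeated samples; relative to β̂₁ = 2.5519 that is 11.9%, a precise estimate.

What SE measures:
- The standard error quantifies the sampling variability of the coefficient estimate
- It is the estimated standard deviation of β̂₁ across hypothetical repeated samples of the same size
- Smaller SE → more precise estimate

Relative precision:
- SE / |β̂₁| = 0.3045 / 2.5519 = 11.9%
- Rule of thumb (under 20%: precise; 20% to under 50%: moderately precise; 50% or more: imprecise) → precise

Rough 95% range (±2 SE): 2.5519 ± 0.6090 → (1.9429, 3.1609).

What drives SE(β̂₁): wider spread of x values → smaller SE.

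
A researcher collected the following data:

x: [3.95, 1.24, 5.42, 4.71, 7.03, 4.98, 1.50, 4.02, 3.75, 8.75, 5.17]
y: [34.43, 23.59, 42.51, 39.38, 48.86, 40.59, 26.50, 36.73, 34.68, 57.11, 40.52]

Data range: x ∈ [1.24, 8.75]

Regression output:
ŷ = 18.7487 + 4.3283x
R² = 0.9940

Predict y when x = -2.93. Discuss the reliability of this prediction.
The equation gives ŷ = 6.0668; however x = -2.93 is 4.17 units below the observed range, so this extrapolated value should not be trusted.

Prediction calculation:
ŷ = 18.7487 + 4.3283 × (-2.93)
ŷ = 6.0668

Reliability:
- Data range: x ∈ [1.24, 8.75]
- Prediction point: x = -2.93 is 4.17 units below the observed range → this is EXTRAPOLATION, not interpolation

Why that matters here:
- R² describes fit only over the sampled x values; it says nothing about behaviour beyond them
- There are no observations near this x to validate the fitted line there

A defensible statement: 'if the linear trend continued to x = -2.93, y would be about 6.0668' — the premise is untested.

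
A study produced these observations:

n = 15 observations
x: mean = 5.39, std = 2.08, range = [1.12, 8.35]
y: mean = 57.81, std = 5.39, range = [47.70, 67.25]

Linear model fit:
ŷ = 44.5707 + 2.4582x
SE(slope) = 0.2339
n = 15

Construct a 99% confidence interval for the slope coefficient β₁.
The 99% CI for β₁ is (1.7536, 3.1628)

Confidence interval for the slope:

The 99% CI for β₁ is: β̂₁ ± t*(α/2, n-2) × SE(β̂₁)

Step 1: Find critical t-value
- Confidence level = 0.99
- Degrees of freedom = n - 2 = 15 - 2 = 13
- t*(α/2, 13) = 3.0123

Step 2: Calculate margin of error
Margin = 3.0123 × 0.2339 = 0.7046

Step 3: Construct interval
CI = 2.4582 ± 0.7046
CI = (1.7536, 3.1628)

Interpretation: each one-unit increase in x is associated with a change in mean y of between 1.7536 and 3.1628, with 99% confidence.
Both endpoints are positive, so the data support a genuinely positive slope at this confidence level.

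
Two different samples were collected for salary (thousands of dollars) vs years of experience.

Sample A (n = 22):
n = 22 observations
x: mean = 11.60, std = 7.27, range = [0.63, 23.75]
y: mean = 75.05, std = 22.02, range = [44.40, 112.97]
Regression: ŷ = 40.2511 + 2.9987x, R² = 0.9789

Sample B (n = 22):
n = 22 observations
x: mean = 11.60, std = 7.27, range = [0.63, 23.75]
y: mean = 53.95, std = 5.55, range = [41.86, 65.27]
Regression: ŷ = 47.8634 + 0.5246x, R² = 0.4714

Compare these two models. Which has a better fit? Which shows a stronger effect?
Model A has the better fit (R² = 0.9789 vs 0.4714). Model A shows the stronger effect (|β₁| = 2.9987 vs 0.5246).

Model Comparison:

Fit — compare R²:
- Model A: R² = 0.9789 → 97.89% of variance in salary explained
- Model B: R² = 0.4714 → 47.14% of variance in salary explained
- 0.9789 > 0.4714 → Model A has the better fit

Effect size (slope magnitude):
- Model A: β₁ = 2.9987 → predicted salary rises 2.9987 thousand dollars per additional year of experience
- Model B: β₁ = 0.5246 → predicted salary rises 0.5246 thousand dollars per additional year of experience
- |2.9987| > |0.5246| → Model A shows the stronger marginal effect

Notes:
- The two samples could reflect different populations, time periods, or measurement quality.
- A steeper slope doesn't make a better model if the scatter around the line is large.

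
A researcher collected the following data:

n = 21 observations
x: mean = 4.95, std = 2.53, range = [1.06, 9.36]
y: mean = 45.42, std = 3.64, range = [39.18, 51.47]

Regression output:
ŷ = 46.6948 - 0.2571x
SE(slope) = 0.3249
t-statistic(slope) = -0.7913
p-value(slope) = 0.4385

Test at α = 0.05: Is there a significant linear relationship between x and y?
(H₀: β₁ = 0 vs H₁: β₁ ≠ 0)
Since p-value = 0.4385 ≥ α = 0.05, fail to reject H₀ — the slope is not significantly different from 0.

Hypothesis test for the slope coefficient:

H₀: β₁ = 0 (no linear relationship)
H₁: β₁ ≠ 0 (linear relationship exists)

Test statistic: t = β̂₁ / SE(β̂₁) = -0.2571 / 0.3249 = -0.7913

p = 0.4385: how often a slope estimate this far from 0 (in SE units) would arise by chance if β₁ were truly 0.

Decision rule: reject H₀ if p-value < α.
p-value = 0.4385 ≥ α = 0.05 → fail to reject H₀.

There is not sufficient evidence at the 5% significance level to conclude that a linear relationship exists between x and y.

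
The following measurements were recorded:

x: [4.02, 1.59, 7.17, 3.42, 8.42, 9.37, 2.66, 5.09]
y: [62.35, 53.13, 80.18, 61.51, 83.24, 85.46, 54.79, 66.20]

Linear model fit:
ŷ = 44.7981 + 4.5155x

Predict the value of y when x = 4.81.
ŷ = 66.5177

x = 4.81 lies inside the observed range [1.59, 9.37], so the fitted equation applies directly:

ŷ = 44.7981 + 4.5155 × 4.81
ŷ = 44.7981 + 21.7196
ŷ = 66.5177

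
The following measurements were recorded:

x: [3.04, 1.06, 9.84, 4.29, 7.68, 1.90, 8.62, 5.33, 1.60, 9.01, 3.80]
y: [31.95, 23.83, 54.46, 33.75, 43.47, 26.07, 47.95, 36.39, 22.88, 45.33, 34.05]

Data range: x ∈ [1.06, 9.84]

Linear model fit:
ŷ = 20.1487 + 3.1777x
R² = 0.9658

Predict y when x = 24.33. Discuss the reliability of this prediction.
ŷ = 97.4621 (extrapolation — x = 24.33 lies outside [1.06, 9.84], so reliability is low).

Prediction calculation:
ŷ = 20.1487 + 3.1777 × 24.33
ŷ = 97.4621

Reliability:
- Data range: x ∈ [1.06, 9.84]
- Prediction point: x = 24.33 is 14.49 units above the observed range → this is EXTRAPOLATION, not interpolation

Why that matters here:
- The standard error of prediction grows with (x − x̄)², and x = 24.33 is far from x̄ = 5.11
- Real relationships often flatten, saturate, or turn nonlinear at extremes
- The linear relationship may not hold outside the observed range

A defensible statement: 'if the linear trend continued to x = 24.33, y would be about 97.4621' — the premise is untested.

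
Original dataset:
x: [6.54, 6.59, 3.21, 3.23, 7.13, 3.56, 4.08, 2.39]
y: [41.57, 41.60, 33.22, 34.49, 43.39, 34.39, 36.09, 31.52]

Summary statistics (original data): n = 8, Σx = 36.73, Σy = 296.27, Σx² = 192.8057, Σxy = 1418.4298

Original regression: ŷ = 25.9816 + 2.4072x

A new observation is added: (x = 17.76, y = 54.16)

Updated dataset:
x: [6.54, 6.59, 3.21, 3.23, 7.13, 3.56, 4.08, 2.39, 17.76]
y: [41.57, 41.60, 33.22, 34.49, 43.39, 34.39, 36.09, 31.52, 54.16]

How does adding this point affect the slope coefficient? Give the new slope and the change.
New slope β₁ = 1.4505 versus 2.4072 before: a change of -0.9567 (-39.7%).

The new point has HIGH LEVERAGE: x = 17.76 is far from the original mean x̄ = 36.73/8 ≈ 4.59 (original range [2.39, 7.13]).

Step 1: Update the sums with the new point (n goes from 8 to 9)
Σx  = 36.73 + 17.76 = 54.49
Σy  = 296.27 + 54.16 = 350.43
Σx² = 192.8057 + 17.76² = 192.8057 + 315.4176 = 508.2233
Σxy = 1418.4298 + 17.76×54.16 = 1418.4298 + 961.8816 = 2380.3114

Step 2: Recompute the slope with b₁ = (nΣxy − ΣxΣy) / (nΣx² − (Σx)²)
Numerator   = 9×2380.3114 − 54.49×350.43 = 21422.8026 − 19094.9307 = 2327.8719
Denominator = 9×508.2233 − 54.49² = 4574.0097 − 2969.1601 = 1604.8496
b₁(new) = 2327.8719 / 1604.8496 = 1.4505

(Same formula on the original sums: (8×1418.4298 − 36.73×296.27) / (8×192.8057 − 36.73²) = 465.4413 / 193.3527 = 2.4072, matching the given fit.)

Step 3: Change in slope
Δβ₁ = 1.4505 − 2.4072 = -0.9567
Relative change = -0.9567 / 2.4072 × 100% = -39.7%
→ the slope decreases when the point is added.

Because the point sits below the extension of the original line at a high-leverage x, it tilts the fit down.
In practice: investigate whether it comes from the same population as the rest of the sample.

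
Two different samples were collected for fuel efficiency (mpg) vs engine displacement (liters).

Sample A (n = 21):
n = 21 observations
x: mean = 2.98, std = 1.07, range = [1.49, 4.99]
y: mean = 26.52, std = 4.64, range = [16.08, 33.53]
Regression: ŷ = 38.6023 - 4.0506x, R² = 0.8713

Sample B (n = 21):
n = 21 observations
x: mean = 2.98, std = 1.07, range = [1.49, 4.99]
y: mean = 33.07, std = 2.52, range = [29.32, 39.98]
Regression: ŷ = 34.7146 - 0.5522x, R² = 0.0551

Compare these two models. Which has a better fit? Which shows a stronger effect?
Model A has the better fit (R² = 0.8713 vs 0.0551). Model A shows the stronger effect (|β₁| = 4.0506 vs 0.5522).

Model Comparison:

Fit — compare R²:
- Model A: R² = 0.8713 → 87.13% of variance in fuel efficiency explained
- Model B: R² = 0.0551 → 5.51% of variance in fuel efficiency explained
- 0.8713 > 0.0551 → Model A has the better fit

Strength of effect — compare |β₁|:
- Model A: β₁ = -4.0506 → predicted fuel efficiency falls 4.0506 mpg per additional liter of engine displacement
- Model B: β₁ = -0.5522 → predicted fuel efficiency falls 0.5522 mpg per additional liter of engine displacement
- |-4.0506| > |-0.5522| → Model A shows the stronger marginal effect

Notes:
- The two samples could reflect different populations, time periods, or measurement quality.
- A steeper slope doesn't make a better model if the scatter around the line is large.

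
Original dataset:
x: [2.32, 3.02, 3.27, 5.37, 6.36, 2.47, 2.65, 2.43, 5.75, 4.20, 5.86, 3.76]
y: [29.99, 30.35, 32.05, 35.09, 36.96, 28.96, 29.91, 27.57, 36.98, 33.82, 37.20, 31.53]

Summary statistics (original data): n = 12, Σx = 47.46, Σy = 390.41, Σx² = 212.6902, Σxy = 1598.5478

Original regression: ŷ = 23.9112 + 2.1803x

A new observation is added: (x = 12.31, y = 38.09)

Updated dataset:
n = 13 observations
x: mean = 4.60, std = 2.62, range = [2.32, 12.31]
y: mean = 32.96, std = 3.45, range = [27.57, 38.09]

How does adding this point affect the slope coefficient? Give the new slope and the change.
Adding the point moves β₁ from 2.1803 to 1.0884, i.e. it decreases by 1.0919 (-50.1%).

The new point has HIGH LEVERAGE: x = 12.31 is far from the original mean x̄ = 47.46/12 ≈ 3.96 (original range [2.32, 6.36]).

Step 1: Update the sums with the new point (n goes from 12 to 13)
Σx  = 47.46 + 12.31 = 59.77
Σy  = 390.41 + 38.09 = 428.50
Σx² = 212.6902 + 12.31² = 212.6902 + 151.5361 = 364.2263
Σxy = 1598.5478 + 12.31×38.09 = 1598.5478 + 468.8879 = 2067.4357

Step 2: Recompute the slope with b₁ = (nΣxy − ΣxΣy) / (nΣx² − (Σx)²)
Numerator   = 13×2067.4357 − 59.77×428.50 = 26876.6641 − 25611.4450 = 1265.2191
Denominator = 13×364.2263 − 59.77² = 4734.9419 − 3572.4529 = 1162.4890
b₁(new) = 1265.2191 / 1162.4890 = 1.0884

(Same formula on the original sums: (12×1598.5478 − 47.46×390.41) / (12×212.6902 − 47.46²) = 653.7150 / 299.8308 = 2.1803, matching the given fit.)

Step 3: Change in slope
Δβ₁ = 1.0884 − 2.1803 = -1.0919
Relative change = -1.0919 / 2.1803 × 100% = -50.1%
→ the slope decreases when the point is added.

A high-leverage point only changes the slope if it is off the original line; here y = 38.09 is below the original trend, so the slope decreases.
In practice: investigate whether it comes from the same population as the rest of the sample; check such a point for data-entry or measurement error.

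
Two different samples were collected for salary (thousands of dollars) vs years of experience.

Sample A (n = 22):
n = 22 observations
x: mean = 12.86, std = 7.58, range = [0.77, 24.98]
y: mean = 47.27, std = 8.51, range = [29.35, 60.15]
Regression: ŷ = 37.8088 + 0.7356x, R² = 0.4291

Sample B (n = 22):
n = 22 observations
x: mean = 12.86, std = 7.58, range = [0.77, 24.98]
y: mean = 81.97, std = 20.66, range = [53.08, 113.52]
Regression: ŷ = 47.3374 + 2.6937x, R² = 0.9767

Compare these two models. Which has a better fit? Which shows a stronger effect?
Model B has the better fit (R² = 0.9767 vs 0.4291). Model B shows the stronger effect (|β₁| = 2.6937 vs 0.7356).

Model Comparison:

Which explains more variance? (R²)
- Model A: R² = 0.4291 → 42.91% of variance in salary explained
- Model B: R² = 0.9767 → 97.67% of variance in salary explained
- 0.9767 > 0.4291 → Model B has the better fit

Which has the larger per-year effect? (|β₁|)
- Model A: β₁ = 0.7356 → predicted salary rises 0.7356 thousand dollars per additional year of experience
- Model B: β₁ = 2.6937 → predicted salary rises 2.6937 thousand dollars per additional year of experience
- |0.7356| < |2.6937| → Model B shows the stronger marginal effect

Note: A steeper slope doesn't make a better model if the scatter around the line is large.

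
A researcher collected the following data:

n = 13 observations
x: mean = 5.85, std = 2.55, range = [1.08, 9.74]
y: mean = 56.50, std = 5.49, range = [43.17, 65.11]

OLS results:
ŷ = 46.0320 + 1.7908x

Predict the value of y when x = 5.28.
ŷ = 55.4874

To predict y for x = 5.28, substitute into the regression equation:

ŷ = 46.0320 + 1.7908 × 5.28
ŷ = 46.0320 + 9.4554
ŷ = 55.4874

This is a point prediction; actual observations scatter around it by roughly the residual standard deviation.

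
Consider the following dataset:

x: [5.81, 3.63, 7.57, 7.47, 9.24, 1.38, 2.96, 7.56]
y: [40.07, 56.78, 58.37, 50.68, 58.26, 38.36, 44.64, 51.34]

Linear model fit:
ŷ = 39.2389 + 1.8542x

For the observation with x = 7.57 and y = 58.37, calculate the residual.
Residual = 5.0948

The residual is the difference between the actual value and the predicted value:

Residual = y - ŷ

Step 1: Calculate predicted value
ŷ = 39.2389 + 1.8542 × 7.57
ŷ = 53.2752

Step 2: Calculate residual
Residual = 58.37 - 53.2752
Residual = 5.0948

The residual is positive, so the observed y = 58.37 sits above the regression line (the line underestimates it by 5.0948).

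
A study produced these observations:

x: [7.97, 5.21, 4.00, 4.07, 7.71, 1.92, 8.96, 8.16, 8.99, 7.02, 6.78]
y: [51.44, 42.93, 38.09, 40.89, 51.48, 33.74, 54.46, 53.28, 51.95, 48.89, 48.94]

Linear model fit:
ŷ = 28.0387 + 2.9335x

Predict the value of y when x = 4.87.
ŷ = 42.3248

Plug x = 4.87 into the fitted line:

ŷ = 28.0387 + 2.9335 × 4.87
ŷ = 28.0387 + 14.2861
ŷ = 42.3248

This is a point prediction; actual observations scatter around it by roughly the residual standard deviation.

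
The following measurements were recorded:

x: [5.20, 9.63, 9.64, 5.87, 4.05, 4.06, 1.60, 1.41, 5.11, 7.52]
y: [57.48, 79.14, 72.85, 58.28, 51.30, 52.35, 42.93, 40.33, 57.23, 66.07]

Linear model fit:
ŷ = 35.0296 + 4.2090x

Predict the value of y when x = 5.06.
ŷ = 56.3271

x = 5.06 lies inside the observed range [1.41, 9.64], so the fitted equation applies directly:

ŷ = 35.0296 + 4.2090 × 5.06
ŷ = 35.0296 + 21.2975
ŷ = 56.3271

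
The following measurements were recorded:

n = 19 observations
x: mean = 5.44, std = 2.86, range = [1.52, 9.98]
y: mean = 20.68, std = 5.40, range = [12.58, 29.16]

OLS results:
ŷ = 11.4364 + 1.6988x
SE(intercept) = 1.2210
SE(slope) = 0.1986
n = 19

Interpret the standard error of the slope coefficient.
SE(β̂₁) = 0.1986 is the estimated standard deviation of the slope estimate across repeated samples; relative to β̂₁ = 1.6988 that is 11.7%, a precise estimate.

What SE measures:
- The standard error quantifies the sampling variability of the coefficient estimate
- It is the estimated standard deviation of β̂₁ across hypothetical repeated samples of the same size
- Smaller SE → more precise estimate

Relative precision:
- SE / |β̂₁| = 0.1986 / 1.6988 = 11.7%
- Rule of thumb (under 20%: precise; 20% to under 50%: moderately precise; 50% or more: imprecise) → precise

Link to the t-test: t = β̂₁ / SE(β̂₁) = 1.6988 / 0.1986 = 8.5539, the statistic for H₀: β₁ = 0.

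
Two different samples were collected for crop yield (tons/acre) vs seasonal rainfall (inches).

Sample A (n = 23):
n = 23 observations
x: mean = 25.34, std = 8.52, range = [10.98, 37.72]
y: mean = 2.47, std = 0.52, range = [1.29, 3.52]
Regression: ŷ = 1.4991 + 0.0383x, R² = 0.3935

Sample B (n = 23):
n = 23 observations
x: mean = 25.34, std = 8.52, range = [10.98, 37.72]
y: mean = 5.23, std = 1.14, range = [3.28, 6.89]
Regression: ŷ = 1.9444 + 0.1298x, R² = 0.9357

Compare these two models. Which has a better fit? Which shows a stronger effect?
Model B has the better fit (R² = 0.9357 vs 0.3935). Model B shows the stronger effect (|β₁| = 0.1298 vs 0.0383).

Model Comparison:

Which explains more variance? (R²)
- Model A: R² = 0.3935 → 39.35% of variance in crop yield explained
- Model B: R² = 0.9357 → 93.57% of variance in crop yield explained
- 0.9357 > 0.3935 → Model B has the better fit

Which has the larger per-inch effect? (|β₁|)
- Model A: β₁ = 0.0383 → predicted crop yield rises 0.0383 tons/acre per additional inch of rainfall
- Model B: β₁ = 0.1298 → predicted crop yield rises 0.1298 tons/acre per additional inch of rainfall
- |0.0383| < |0.1298| → Model B shows the stronger marginal effect

Note: A better fit (higher R²) doesn't necessarily mean a more important relationship.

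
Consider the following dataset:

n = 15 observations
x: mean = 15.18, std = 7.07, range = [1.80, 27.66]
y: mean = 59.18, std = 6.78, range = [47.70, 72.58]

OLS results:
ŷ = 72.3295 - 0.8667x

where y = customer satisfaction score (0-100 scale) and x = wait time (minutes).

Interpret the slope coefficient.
For each additional minute of wait time, predicted satisfaction score decreases by approximately 0.8667 points.

The slope β₁ = -0.8667 gives the rate at which the fitted satisfaction score changes with wait time.

Interpretation:
- Wait time up by 1 minute → predicted satisfaction score decreases by 0.8667 points
- This is a linear approximation: the same per-unit change is assumed across the whole observed x range
- The slope describes association in these data, not necessarily a causal effect

The intercept β₀ = 72.3295 is the predicted satisfaction score when wait time = 0; since the smallest observed x is 1.80, this is an extrapolation and mainly anchors the line.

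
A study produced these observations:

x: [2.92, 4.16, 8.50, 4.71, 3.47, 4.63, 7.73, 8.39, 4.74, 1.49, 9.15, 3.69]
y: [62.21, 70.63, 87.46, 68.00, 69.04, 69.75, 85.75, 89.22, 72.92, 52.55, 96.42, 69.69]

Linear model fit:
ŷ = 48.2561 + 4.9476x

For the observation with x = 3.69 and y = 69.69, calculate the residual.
Residual = 3.1773

The residual is the difference between the actual value and the predicted value:

Residual = y - ŷ

Step 1: Calculate predicted value
ŷ = 48.2561 + 4.9476 × 3.69
ŷ = 66.5127

Step 2: Calculate residual
Residual = 69.69 - 66.5127
Residual = 3.1773

Interpretation: the model underestimates the actual value by 3.1773 at this point (positive residual → observation lies above the fitted line).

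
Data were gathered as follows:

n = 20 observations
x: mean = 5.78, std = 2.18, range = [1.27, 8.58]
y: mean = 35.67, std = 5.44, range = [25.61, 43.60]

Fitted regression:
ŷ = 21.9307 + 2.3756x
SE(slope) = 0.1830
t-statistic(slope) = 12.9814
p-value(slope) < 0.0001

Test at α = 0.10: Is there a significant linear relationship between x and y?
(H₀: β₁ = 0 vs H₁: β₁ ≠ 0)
Reject H₀: p-value < 0.0001 < α = 0.10. The linear relationship is significant at the 10% level.

Hypothesis test for the slope coefficient:

H₀: β₁ = 0 (no linear relationship)
H₁: β₁ ≠ 0 (linear relationship exists)

Test statistic: t = β̂₁ / SE(β̂₁) = 2.3756 / 0.1830 = 12.9814

With df = 18, the two-sided p-value for |t| = 12.9814 is <0.0001.

Decision rule: reject H₀ if p-value < α.
p-value < 0.0001 < α = 0.10 → reject H₀.

Conclusion: the linear association between x and y is significant at the 10% level.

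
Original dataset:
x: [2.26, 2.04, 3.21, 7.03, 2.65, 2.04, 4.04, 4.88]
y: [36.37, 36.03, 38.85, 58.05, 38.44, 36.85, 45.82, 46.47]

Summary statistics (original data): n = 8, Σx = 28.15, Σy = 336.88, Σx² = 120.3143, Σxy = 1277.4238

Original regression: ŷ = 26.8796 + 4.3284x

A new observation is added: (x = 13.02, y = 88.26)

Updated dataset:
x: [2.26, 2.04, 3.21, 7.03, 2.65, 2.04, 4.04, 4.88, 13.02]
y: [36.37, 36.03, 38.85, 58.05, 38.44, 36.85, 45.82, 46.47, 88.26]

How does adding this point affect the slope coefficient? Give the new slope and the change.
Adding the point moves β₁ from 4.3284 to 4.7465, i.e. it increases by 0.4181 (+9.7%).

x = 13.02 lies well outside the original x-range [2.04, 7.03] (x̄ ≈ 3.52), so this observation has high leverage and can move the slope substantially.

Step 1: Update the sums with the new point (n goes from 8 to 9)
Σx  = 28.15 + 13.02 = 41.17
Σy  = 336.88 + 88.26 = 425.14
Σx² = 120.3143 + 13.02² = 120.3143 + 169.5204 = 289.8347
Σxy = 1277.4238 + 13.02×88.26 = 1277.4238 + 1149.1452 = 2426.5690

Step 2: Recompute the slope with b₁ = (nΣxy − ΣxΣy) / (nΣx² − (Σx)²)
Numerator   = 9×2426.5690 − 41.17×425.14 = 21839.1210 − 17503.0138 = 4336.1072
Denominator = 9×289.8347 − 41.17² = 2608.5123 − 1694.9689 = 913.5434
b₁(new) = 4336.1072 / 913.5434 = 4.7465

(Same formula on the original sums: (8×1277.4238 − 28.15×336.88) / (8×120.3143 − 28.15²) = 736.2184 / 170.0919 = 4.3284, matching the given fit.)

Step 3: Change in slope
Δβ₁ = 4.7465 − 4.3284 = +0.4181
Relative change = +0.4181 / 4.3284 × 100% = +9.7%
→ the slope increases when the point is added.

Because the point sits above the extension of the original line at a high-leverage x, it tilts the fit up.
In practice: refit with and without it and report both if conclusions differ.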